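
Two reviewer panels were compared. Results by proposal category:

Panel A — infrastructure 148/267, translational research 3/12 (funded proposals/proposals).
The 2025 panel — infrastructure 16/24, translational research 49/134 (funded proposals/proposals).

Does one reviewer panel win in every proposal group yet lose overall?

Yes

Infrastructure: Panel A 148/267 = 55.4%, the 2025 panel 16/24 = 66.7% → the 2025 panel
Translational research: Panel A 3/12 = 25.0%, the 2025 panel 49/134 = 36.6% → the 2025 panel
Overall: Panel A 151/279 = 54.1%, the 2025 panel 65/158 = 41.1% → Panel A
The 2025 panel wins each proposal group but Panel A wins overall — the comparison reverses. The 2025 panel's proposals skew toward translational research, which has a lower base rate.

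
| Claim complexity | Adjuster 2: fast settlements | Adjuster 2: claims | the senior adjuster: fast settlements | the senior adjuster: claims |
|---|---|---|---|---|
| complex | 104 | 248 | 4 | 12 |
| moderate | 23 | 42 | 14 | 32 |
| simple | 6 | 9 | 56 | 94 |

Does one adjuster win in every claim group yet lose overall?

Complex: Adjuster 2 104/248 = 41.9%, the senior adjuster 4/12 = 33.3% → Adjuster 2
Moderate: Adjuster 2 23/42 = 54.8%, the senior adjuster 14/32 = 43.8% → Adjuster 2
Simple: Adjuster 2 6/9 = 66.7%, the senior adjuster 56/94 = 59.6% → Adjuster 2
Overall: Adjuster 2 133/299 = 44.5%, the senior adjuster 74/138 = 53.6% → the senior adjuster
Adjuster 2 wins each claim group but the senior adjuster wins overall — the comparison reverses. Adjuster 2's claims skew toward complex, which has a lower base rate.

Yes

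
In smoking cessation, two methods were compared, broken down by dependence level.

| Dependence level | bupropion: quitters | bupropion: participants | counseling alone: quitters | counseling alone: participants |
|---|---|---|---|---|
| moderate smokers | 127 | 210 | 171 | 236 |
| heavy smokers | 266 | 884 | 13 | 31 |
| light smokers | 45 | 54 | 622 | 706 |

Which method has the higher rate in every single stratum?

counseling alone

Moderate smokers: bupropion 127/210 = 60.5%, counseling alone 171/236 = 72.5% → counseling alone
Heavy smokers: bupropion 266/884 = 30.1%, counseling alone 13/31 = 41.9% → counseling alone
Light smokers: bupropion 45/54 = 83.3%, counseling alone 622/706 = 88.1% → counseling alone
Counseling alone has the higher rate in all 3 groups.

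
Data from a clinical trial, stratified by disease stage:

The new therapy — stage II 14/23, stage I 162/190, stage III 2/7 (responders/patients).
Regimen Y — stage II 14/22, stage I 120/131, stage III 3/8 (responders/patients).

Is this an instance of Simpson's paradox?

Stage II: the new therapy 14/23 = 60.9%, Regimen Y 14/22 = 63.6% → Regimen Y
Stage I: the new therapy 162/190 = 85.3%, Regimen Y 120/131 = 91.6% → Regimen Y
Stage III: the new therapy 2/7 = 28.6%, Regimen Y 3/8 = 37.5% → Regimen Y
Overall: the new therapy 178/220 = 80.9%, Regimen Y 137/161 = 85.1% → Regimen Y
Regimen Y wins overall and in every disease group — no reversal.

No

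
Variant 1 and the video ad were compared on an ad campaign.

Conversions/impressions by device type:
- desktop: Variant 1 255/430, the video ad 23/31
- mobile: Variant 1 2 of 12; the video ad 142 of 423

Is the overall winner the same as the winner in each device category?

Desktop: Variant 1 255/430 = 59.3%, the video ad 23/31 = 74.2% → the video ad
Mobile: Variant 1 2/12 = 16.7%, the video ad 142/423 = 33.6% → the video ad
Overall: Variant 1 257/442 = 58.1%, the video ad 165/454 = 36.3% → Variant 1
The video ad wins each device group but Variant 1 wins overall — the comparison reverses. The video ad's impressions skew toward mobile, which has a lower base rate.

No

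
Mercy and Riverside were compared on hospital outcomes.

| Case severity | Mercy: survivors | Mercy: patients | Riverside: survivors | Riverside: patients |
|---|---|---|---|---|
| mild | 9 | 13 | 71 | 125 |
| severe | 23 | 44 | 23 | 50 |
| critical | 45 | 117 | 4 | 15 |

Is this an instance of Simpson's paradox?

Yes

Mild: Mercy 9/13 = 69.2%, Riverside 71/125 = 56.8% → Mercy
Severe: Mercy 23/44 = 52.3%, Riverside 23/50 = 46.0% → Mercy
Critical: Mercy 45/117 = 38.5%, Riverside 4/15 = 26.7% → Mercy
Overall: Mercy 77/174 = 44.3%, Riverside 98/190 = 51.6% → Riverside
Mercy wins each case group but Riverside wins overall — the comparison reverses. Mercy's patients skew toward critical, which has a lower base rate.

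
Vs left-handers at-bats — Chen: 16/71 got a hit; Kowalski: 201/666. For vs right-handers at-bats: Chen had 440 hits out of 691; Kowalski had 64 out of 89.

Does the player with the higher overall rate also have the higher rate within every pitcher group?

Vs left-handers: Chen 16/71 = 22.5%, Kowalski 201/666 = 30.2% → Kowalski
Vs right-handers: Chen 440/691 = 63.7%, Kowalski 64/89 = 71.9% → Kowalski
Overall: Chen 456/762 = 59.8%, Kowalski 265/755 = 35.1% → Chen
Kowalski wins each pitcher group but Chen wins overall — the comparison reverses. Kowalski's at-bats skew toward vs left-handers, which has a lower base rate.

No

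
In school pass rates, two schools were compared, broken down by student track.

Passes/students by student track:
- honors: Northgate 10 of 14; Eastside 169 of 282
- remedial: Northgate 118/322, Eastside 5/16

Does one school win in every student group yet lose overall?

Yes

Honors: Northgate 10/14 = 71.4%, Eastside 169/282 = 59.9% → Northgate
Remedial: Northgate 118/322 = 36.6%, Eastside 5/16 = 31.2% → Northgate
Overall: Northgate 128/336 = 38.1%, Eastside 174/298 = 58.4% → Eastside
Northgate wins each student group but Eastside wins overall — the comparison reverses. Northgate's students skew toward remedial, which has a lower base rate.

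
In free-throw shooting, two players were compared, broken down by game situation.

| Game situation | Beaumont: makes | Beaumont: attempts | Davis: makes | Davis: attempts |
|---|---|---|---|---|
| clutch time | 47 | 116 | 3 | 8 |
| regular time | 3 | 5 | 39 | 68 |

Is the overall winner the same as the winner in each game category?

Clutch time: Beaumont 47/116 = 40.5%, Davis 3/8 = 37.5% → Beaumont
Regular time: Beaumont 3/5 = 60.0%, Davis 39/68 = 57.4% → Beaumont
Overall: Beaumont 50/121 = 41.3%, Davis 42/76 = 55.3% → Davis
Beaumont wins each game group but Davis wins overall — the comparison reverses. Beaumont's attempts skew toward clutch time, which has a lower base rate.

No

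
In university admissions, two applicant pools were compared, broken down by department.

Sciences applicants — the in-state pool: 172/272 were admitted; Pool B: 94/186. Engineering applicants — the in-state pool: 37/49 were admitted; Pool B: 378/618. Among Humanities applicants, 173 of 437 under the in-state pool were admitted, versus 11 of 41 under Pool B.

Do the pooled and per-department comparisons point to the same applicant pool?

No

Sciences: the in-state pool 172/272 = 63.2%, Pool B 94/186 = 50.5% → the in-state pool
Engineering: the in-state pool 37/49 = 75.5%, Pool B 378/618 = 61.2% → the in-state pool
Humanities: the in-state pool 173/437 = 39.6%, Pool B 11/41 = 26.8% → the in-state pool
Overall: the in-state pool 382/758 = 50.4%, Pool B 483/845 = 57.2% → Pool B
The in-state pool wins each department group but Pool B wins overall — the comparison reverses. The in-state pool's applicants skew toward Humanities, which has a lower base rate.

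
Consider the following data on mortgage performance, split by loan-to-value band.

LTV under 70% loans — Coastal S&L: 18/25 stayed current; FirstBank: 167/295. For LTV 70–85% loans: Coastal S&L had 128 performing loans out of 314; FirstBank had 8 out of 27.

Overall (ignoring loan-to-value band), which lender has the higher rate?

FirstBank

LTV under 70%: Coastal S&L 18/25 = 72.0%, FirstBank 167/295 = 56.6% → Coastal S&L
LTV 70–85%: Coastal S&L 128/314 = 40.8%, FirstBank 8/27 = 29.6% → Coastal S&L
Overall: Coastal S&L 146/339 = 43.1%, FirstBank 175/322 = 54.3% → FirstBank
(Coastal S&L wins every loan-to-value group but FirstBank wins overall — Coastal S&L's loans skew toward the low-rate LTV 70–85% group.)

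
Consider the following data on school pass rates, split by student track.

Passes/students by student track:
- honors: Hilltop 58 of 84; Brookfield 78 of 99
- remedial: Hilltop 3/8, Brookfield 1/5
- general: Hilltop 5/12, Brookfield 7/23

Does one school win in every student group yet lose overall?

Honors: Hilltop 58/84 = 69.0%, Brookfield 78/99 = 78.8% → Brookfield
Remedial: Hilltop 3/8 = 37.5%, Brookfield 1/5 = 20.0% → Hilltop
General: Hilltop 5/12 = 41.7%, Brookfield 7/23 = 30.4% → Hilltop
Overall: Hilltop 66/104 = 63.5%, Brookfield 86/127 = 67.7% → Brookfield
Neither sweeps: Hilltop wins 2 of 3 groups, Brookfield wins 1. Brookfield wins overall but not every group — no Simpson reversal.

No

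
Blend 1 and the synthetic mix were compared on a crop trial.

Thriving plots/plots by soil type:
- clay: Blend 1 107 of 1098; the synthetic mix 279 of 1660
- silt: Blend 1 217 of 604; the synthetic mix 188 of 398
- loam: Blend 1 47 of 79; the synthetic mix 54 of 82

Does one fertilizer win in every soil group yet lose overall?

Clay: Blend 1 107/1098 = 9.7%, the synthetic mix 279/1660 = 16.8% → the synthetic mix
Silt: Blend 1 217/604 = 35.9%, the synthetic mix 188/398 = 47.2% → the synthetic mix
Loam: Blend 1 47/79 = 59.5%, the synthetic mix 54/82 = 65.9% → the synthetic mix
Overall: Blend 1 371/1781 = 20.8%, the synthetic mix 521/2140 = 24.3% → the synthetic mix
The synthetic mix wins overall and in every soil group — no reversal.

No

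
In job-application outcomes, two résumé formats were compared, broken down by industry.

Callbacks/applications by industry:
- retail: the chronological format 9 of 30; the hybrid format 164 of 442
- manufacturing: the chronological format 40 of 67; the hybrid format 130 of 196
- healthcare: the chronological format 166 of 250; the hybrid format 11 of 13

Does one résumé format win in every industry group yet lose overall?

Retail: the chronological format 9/30 = 30.0%, the hybrid format 164/442 = 37.1% → the hybrid format
Manufacturing: the chronological format 40/67 = 59.7%, the hybrid format 130/196 = 66.3% → the hybrid format
Healthcare: the chronological format 166/250 = 66.4%, the hybrid format 11/13 = 84.6% → the hybrid format
Overall: the chronological format 215/347 = 62.0%, the hybrid format 305/651 = 46.9% → the chronological format
The hybrid format wins each industry group but the chronological format wins overall — the comparison reverses. The hybrid format's applications skew toward retail, which has a lower base rate.

Yes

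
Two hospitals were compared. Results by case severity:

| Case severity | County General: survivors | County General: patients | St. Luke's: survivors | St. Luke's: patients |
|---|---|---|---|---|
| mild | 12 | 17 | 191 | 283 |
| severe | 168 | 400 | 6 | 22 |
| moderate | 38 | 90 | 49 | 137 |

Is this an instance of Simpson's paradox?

Mild: County General 12/17 = 70.6%, St. Luke's 191/283 = 67.5% → County General
Severe: County General 168/400 = 42.0%, St. Luke's 6/22 = 27.3% → County General
Moderate: County General 38/90 = 42.2%, St. Luke's 49/137 = 35.8% → County General
Overall: County General 218/507 = 43.0%, St. Luke's 246/442 = 55.7% → St. Luke's
County General wins each case group but St. Luke's wins overall — the comparison reverses. County General's patients skew toward severe, which has a lower base rate.

Yes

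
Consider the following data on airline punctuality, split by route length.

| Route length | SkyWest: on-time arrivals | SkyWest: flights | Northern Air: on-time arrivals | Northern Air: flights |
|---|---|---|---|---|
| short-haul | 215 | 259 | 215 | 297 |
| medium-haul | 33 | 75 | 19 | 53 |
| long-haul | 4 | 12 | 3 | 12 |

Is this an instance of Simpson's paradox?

No

Short-haul: SkyWest 215/259 = 83.0%, Northern Air 215/297 = 72.4% → SkyWest
Medium-haul: SkyWest 33/75 = 44.0%, Northern Air 19/53 = 35.8% → SkyWest
Long-haul: SkyWest 4/12 = 33.3%, Northern Air 3/12 = 25.0% → SkyWest
Overall: SkyWest 252/346 = 72.8%, Northern Air 237/362 = 65.5% → SkyWest
SkyWest wins overall and in every route group — no reversal.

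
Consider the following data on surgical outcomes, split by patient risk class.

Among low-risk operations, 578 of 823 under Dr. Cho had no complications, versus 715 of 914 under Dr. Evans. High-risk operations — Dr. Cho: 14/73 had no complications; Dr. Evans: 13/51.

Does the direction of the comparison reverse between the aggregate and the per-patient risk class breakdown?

No

Low-risk: Dr. Cho 578/823 = 70.2%, Dr. Evans 715/914 = 78.2% → Dr. Evans
High-risk: Dr. Cho 14/73 = 19.2%, Dr. Evans 13/51 = 25.5% → Dr. Evans
Overall: Dr. Cho 592/896 = 66.1%, Dr. Evans 728/965 = 75.4% → Dr. Evans
Dr. Evans wins overall and in every patient risk group — no reversal.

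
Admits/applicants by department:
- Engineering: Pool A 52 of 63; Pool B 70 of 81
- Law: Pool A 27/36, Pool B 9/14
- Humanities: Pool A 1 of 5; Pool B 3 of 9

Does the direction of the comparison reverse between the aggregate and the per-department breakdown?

Engineering: Pool A 52/63 = 82.5%, Pool B 70/81 = 86.4% → Pool B
Law: Pool A 27/36 = 75.0%, Pool B 9/14 = 64.3% → Pool A
Humanities: Pool A 1/5 = 20.0%, Pool B 3/9 = 33.3% → Pool B
Overall: Pool A 80/104 = 76.9%, Pool B 82/104 = 78.8% → Pool B
Neither sweeps: Pool A wins 1 of 3 groups, Pool B wins 2. Pool B wins overall but not every group — no Simpson reversal.

No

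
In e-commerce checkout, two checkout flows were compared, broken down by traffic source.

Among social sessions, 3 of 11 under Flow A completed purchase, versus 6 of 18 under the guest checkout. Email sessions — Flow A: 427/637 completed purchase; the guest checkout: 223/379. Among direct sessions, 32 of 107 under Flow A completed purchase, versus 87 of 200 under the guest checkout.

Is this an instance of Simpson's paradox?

Social: Flow A 3/11 = 27.3%, the guest checkout 6/18 = 33.3% → the guest checkout
Email: Flow A 427/637 = 67.0%, the guest checkout 223/379 = 58.8% → Flow A
Direct: Flow A 32/107 = 29.9%, the guest checkout 87/200 = 43.5% → the guest checkout
Overall: Flow A 462/755 = 61.2%, the guest checkout 316/597 = 52.9% → Flow A
Neither sweeps: Flow A wins 1 of 3 groups, the guest checkout wins 2. Flow A wins overall but not every group — no Simpson reversal.

No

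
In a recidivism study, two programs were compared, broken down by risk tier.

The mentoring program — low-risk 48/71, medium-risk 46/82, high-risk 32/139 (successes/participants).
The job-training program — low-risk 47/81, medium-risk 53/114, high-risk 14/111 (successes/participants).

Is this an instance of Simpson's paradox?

No

Low-risk: the mentoring program 48/71 = 67.6%, the job-training program 47/81 = 58.0% → the mentoring program
Medium-risk: the mentoring program 46/82 = 56.1%, the job-training program 53/114 = 46.5% → the mentoring program
High-risk: the mentoring program 32/139 = 23.0%, the job-training program 14/111 = 12.6% → the mentoring program
Overall: the mentoring program 126/292 = 43.2%, the job-training program 114/306 = 37.3% → the mentoring program
The mentoring program wins overall and in every risk group — no reversal.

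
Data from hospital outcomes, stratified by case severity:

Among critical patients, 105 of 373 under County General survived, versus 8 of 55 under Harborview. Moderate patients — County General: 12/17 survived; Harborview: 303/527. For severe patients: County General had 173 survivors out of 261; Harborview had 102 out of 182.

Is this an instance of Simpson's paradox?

Critical: County General 105/373 = 28.2%, Harborview 8/55 = 14.5% → County General
Moderate: County General 12/17 = 70.6%, Harborview 303/527 = 57.5% → County General
Severe: County General 173/261 = 66.3%, Harborview 102/182 = 56.0% → County General
Overall: County General 290/651 = 44.5%, Harborview 413/764 = 54.1% → Harborview
County General wins each case group but Harborview wins overall — the comparison reverses. County General's patients skew toward critical, which has a lower base rate.

Yes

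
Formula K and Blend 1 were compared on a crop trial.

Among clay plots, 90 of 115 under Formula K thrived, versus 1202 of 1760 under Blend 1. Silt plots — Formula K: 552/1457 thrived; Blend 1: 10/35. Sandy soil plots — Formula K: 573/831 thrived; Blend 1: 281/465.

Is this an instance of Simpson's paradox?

Yes

Clay: Formula K 90/115 = 78.3%, Blend 1 1202/1760 = 68.3% → Formula K
Silt: Formula K 552/1457 = 37.9%, Blend 1 10/35 = 28.6% → Formula K
Sandy soil: Formula K 573/831 = 69.0%, Blend 1 281/465 = 60.4% → Formula K
Overall: Formula K 1215/2403 = 50.6%, Blend 1 1493/2260 = 66.1% → Blend 1
Formula K wins each soil group but Blend 1 wins overall — the comparison reverses. Formula K's plots skew toward silt, which has a lower base rate.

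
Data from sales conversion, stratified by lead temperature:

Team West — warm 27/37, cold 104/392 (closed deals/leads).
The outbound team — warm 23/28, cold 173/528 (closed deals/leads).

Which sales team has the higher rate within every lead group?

the outbound team

Warm: Team West 27/37 = 73.0%, the outbound team 23/28 = 82.1% → the outbound team
Cold: Team West 104/392 = 26.5%, the outbound team 173/528 = 32.8% → the outbound team
The outbound team has the higher rate in both groups.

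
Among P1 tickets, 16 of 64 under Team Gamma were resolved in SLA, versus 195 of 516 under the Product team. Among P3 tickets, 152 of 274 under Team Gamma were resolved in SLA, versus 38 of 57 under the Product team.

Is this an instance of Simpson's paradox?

P1: Team Gamma 16/64 = 25.0%, the Product team 195/516 = 37.8% → the Product team
P3: Team Gamma 152/274 = 55.5%, the Product team 38/57 = 66.7% → the Product team
Overall: Team Gamma 168/338 = 49.7%, the Product team 233/573 = 40.7% → Team Gamma
The Product team wins each ticket group but Team Gamma wins overall — the comparison reverses. The Product team's tickets skew toward P1, which has a lower base rate.

Yes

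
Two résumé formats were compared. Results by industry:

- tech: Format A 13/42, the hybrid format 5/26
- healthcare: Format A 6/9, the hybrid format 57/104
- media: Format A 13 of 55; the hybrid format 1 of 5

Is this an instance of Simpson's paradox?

Tech: Format A 13/42 = 31.0%, the hybrid format 5/26 = 19.2% → Format A
Healthcare: Format A 6/9 = 66.7%, the hybrid format 57/104 = 54.8% → Format A
Media: Format A 13/55 = 23.6%, the hybrid format 1/5 = 20.0% → Format A
Overall: Format A 32/106 = 30.2%, the hybrid format 63/135 = 46.7% → the hybrid format
Format A wins each industry group but the hybrid format wins overall — the comparison reverses. Format A's applications skew toward media, which has a lower base rate.

Yes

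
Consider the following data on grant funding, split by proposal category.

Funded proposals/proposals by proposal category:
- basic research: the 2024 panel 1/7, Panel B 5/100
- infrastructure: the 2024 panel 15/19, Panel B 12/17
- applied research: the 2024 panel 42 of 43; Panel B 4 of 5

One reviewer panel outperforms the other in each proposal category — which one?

the 2024 panel

Basic research: the 2024 panel 1/7 = 14.3%, Panel B 5/100 = 5.0% → the 2024 panel
Infrastructure: the 2024 panel 15/19 = 78.9%, Panel B 12/17 = 70.6% → the 2024 panel
Applied research: the 2024 panel 42/43 = 97.7%, Panel B 4/5 = 80.0% → the 2024 panel
The 2024 panel has the higher rate in all 3 groups.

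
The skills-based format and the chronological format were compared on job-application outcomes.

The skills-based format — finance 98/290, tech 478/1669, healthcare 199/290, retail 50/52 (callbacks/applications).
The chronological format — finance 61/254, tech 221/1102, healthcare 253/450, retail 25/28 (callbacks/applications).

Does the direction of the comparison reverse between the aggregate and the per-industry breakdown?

No

Finance: the skills-based format 98/290 = 33.8%, the chronological format 61/254 = 24.0% → the skills-based format
Tech: the skills-based format 478/1669 = 28.6%, the chronological format 221/1102 = 20.1% → the skills-based format
Healthcare: the skills-based format 199/290 = 68.6%, the chronological format 253/450 = 56.2% → the skills-based format
Retail: the skills-based format 50/52 = 96.2%, the chronological format 25/28 = 89.3% → the skills-based format
Overall: the skills-based format 825/2301 = 35.9%, the chronological format 560/1834 = 30.5% → the skills-based format
The skills-based format wins overall and in every industry group — no reversal.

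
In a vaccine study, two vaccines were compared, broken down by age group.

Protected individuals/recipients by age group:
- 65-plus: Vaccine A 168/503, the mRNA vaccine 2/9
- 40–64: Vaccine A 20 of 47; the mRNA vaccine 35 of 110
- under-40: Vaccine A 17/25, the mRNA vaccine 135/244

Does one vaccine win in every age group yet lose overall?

65-plus: Vaccine A 168/503 = 33.4%, the mRNA vaccine 2/9 = 22.2% → Vaccine A
40–64: Vaccine A 20/47 = 42.6%, the mRNA vaccine 35/110 = 31.8% → Vaccine A
Under-40: Vaccine A 17/25 = 68.0%, the mRNA vaccine 135/244 = 55.3% → Vaccine A
Overall: Vaccine A 205/575 = 35.7%, the mRNA vaccine 172/363 = 47.4% → the mRNA vaccine
Vaccine A wins each age group but the mRNA vaccine wins overall — the comparison reverses. Vaccine A's recipients skew toward 65-plus, which has a lower base rate.

Yes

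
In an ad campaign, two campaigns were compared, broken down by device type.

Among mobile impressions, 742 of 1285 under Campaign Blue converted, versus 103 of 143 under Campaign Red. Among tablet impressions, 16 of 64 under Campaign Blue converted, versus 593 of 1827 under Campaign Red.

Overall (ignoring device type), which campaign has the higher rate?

Mobile: Campaign Blue 742/1285 = 57.7%, Campaign Red 103/143 = 72.0% → Campaign Red
Tablet: Campaign Blue 16/64 = 25.0%, Campaign Red 593/1827 = 32.5% → Campaign Red
Overall: Campaign Blue 758/1349 = 56.2%, Campaign Red 696/1970 = 35.3% → Campaign Blue
(Campaign Red wins every device group but Campaign Blue wins overall — Campaign Red's impressions skew toward the low-rate tablet group.)

Campaign Blue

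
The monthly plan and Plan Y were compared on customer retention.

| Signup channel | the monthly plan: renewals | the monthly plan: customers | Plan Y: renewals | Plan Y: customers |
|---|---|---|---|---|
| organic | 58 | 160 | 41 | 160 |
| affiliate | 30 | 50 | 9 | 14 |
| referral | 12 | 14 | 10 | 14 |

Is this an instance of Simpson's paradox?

No

Organic: the monthly plan 58/160 = 36.2%, Plan Y 41/160 = 25.6% → the monthly plan
Affiliate: the monthly plan 30/50 = 60.0%, Plan Y 9/14 = 64.3% → Plan Y
Referral: the monthly plan 12/14 = 85.7%, Plan Y 10/14 = 71.4% → the monthly plan
Overall: the monthly plan 100/224 = 44.6%, Plan Y 60/188 = 31.9% → the monthly plan
Neither sweeps: the monthly plan wins 2 of 3 groups, Plan Y wins 1. The monthly plan wins overall but not every group — no Simpson reversal.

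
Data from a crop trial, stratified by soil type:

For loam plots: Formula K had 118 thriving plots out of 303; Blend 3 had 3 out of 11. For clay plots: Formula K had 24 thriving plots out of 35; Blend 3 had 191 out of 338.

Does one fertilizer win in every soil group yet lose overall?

Yes

Loam: Formula K 118/303 = 38.9%, Blend 3 3/11 = 27.3% → Formula K
Clay: Formula K 24/35 = 68.6%, Blend 3 191/338 = 56.5% → Formula K
Overall: Formula K 142/338 = 42.0%, Blend 3 194/349 = 55.6% → Blend 3
Formula K wins each soil group but Blend 3 wins overall — the comparison reverses. Formula K's plots skew toward loam, which has a lower base rate.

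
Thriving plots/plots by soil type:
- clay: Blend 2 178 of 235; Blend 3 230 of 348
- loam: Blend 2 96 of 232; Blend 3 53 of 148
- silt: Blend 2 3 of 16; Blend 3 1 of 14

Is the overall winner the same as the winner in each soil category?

Yes

Clay: Blend 2 178/235 = 75.7%, Blend 3 230/348 = 66.1% → Blend 2
Loam: Blend 2 96/232 = 41.4%, Blend 3 53/148 = 35.8% → Blend 2
Silt: Blend 2 3/16 = 18.8%, Blend 3 1/14 = 7.1% → Blend 2
Overall: Blend 2 277/483 = 57.3%, Blend 3 284/510 = 55.7% → Blend 2
Blend 2 wins overall and in every soil group — no reversal.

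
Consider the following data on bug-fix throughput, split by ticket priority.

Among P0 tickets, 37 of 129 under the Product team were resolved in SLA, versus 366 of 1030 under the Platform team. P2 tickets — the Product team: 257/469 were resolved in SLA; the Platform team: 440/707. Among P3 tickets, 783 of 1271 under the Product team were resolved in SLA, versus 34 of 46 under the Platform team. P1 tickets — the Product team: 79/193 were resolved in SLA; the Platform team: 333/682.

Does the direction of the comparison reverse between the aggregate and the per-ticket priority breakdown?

Yes

P0: the Product team 37/129 = 28.7%, the Platform team 366/1030 = 35.5% → the Platform team
P2: the Product team 257/469 = 54.8%, the Platform team 440/707 = 62.2% → the Platform team
P3: the Product team 783/1271 = 61.6%, the Platform team 34/46 = 73.9% → the Platform team
P1: the Product team 79/193 = 40.9%, the Platform team 333/682 = 48.8% → the Platform team
Overall: the Product team 1156/2062 = 56.1%, the Platform team 1173/2465 = 47.6% → the Product team
The Platform team wins each ticket group but the Product team wins overall — the comparison reverses. The Platform team's tickets skew toward P0, which has a lower base rate.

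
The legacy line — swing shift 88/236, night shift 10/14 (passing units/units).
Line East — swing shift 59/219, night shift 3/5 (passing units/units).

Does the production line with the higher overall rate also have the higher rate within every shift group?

Yes

Swing shift: the legacy line 88/236 = 37.3%, Line East 59/219 = 26.9% → the legacy line
Night shift: the legacy line 10/14 = 71.4%, Line East 3/5 = 60.0% → the legacy line
Overall: the legacy line 98/250 = 39.2%, Line East 62/224 = 27.7% → the legacy line
The legacy line wins overall and in every shift group — no reversal.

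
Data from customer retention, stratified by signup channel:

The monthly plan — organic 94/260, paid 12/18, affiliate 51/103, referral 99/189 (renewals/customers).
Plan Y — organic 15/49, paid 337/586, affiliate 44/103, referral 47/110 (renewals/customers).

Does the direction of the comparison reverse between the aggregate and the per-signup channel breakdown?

Organic: the monthly plan 94/260 = 36.2%, Plan Y 15/49 = 30.6% → the monthly plan
Paid: the monthly plan 12/18 = 66.7%, Plan Y 337/586 = 57.5% → the monthly plan
Affiliate: the monthly plan 51/103 = 49.5%, Plan Y 44/103 = 42.7% → the monthly plan
Referral: the monthly plan 99/189 = 52.4%, Plan Y 47/110 = 42.7% → the monthly plan
Overall: the monthly plan 256/570 = 44.9%, Plan Y 443/848 = 52.2% → Plan Y
The monthly plan wins each signup group but Plan Y wins overall — the comparison reverses. The monthly plan's customers skew toward organic, which has a lower base rate.

Yes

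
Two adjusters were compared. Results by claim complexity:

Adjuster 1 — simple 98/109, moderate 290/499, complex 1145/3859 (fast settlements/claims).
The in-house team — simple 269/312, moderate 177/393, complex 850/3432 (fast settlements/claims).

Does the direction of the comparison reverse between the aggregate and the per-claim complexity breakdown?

No

Simple: Adjuster 1 98/109 = 89.9%, the in-house team 269/312 = 86.2% → Adjuster 1
Moderate: Adjuster 1 290/499 = 58.1%, the in-house team 177/393 = 45.0% → Adjuster 1
Complex: Adjuster 1 1145/3859 = 29.7%, the in-house team 850/3432 = 24.8% → Adjuster 1
Overall: Adjuster 1 1533/4467 = 34.3%, the in-house team 1296/4137 = 31.3% → Adjuster 1
Adjuster 1 wins overall and in every claim group — no reversal.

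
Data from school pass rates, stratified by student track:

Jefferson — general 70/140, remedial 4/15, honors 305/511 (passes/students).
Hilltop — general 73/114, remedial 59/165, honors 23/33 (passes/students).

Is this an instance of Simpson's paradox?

General: Jefferson 70/140 = 50.0%, Hilltop 73/114 = 64.0% → Hilltop
Remedial: Jefferson 4/15 = 26.7%, Hilltop 59/165 = 35.8% → Hilltop
Honors: Jefferson 305/511 = 59.7%, Hilltop 23/33 = 69.7% → Hilltop
Overall: Jefferson 379/666 = 56.9%, Hilltop 155/312 = 49.7% → Jefferson
Hilltop wins each student group but Jefferson wins overall — the comparison reverses. Hilltop's students skew toward remedial, which has a lower base rate.

Yes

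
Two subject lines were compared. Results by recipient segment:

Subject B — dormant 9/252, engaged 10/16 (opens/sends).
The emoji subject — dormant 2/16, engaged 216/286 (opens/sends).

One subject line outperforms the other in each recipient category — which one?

Dormant: Subject B 9/252 = 3.6%, the emoji subject 2/16 = 12.5% → the emoji subject
Engaged: Subject B 10/16 = 62.5%, the emoji subject 216/286 = 75.5% → the emoji subject
The emoji subject has the higher rate in both groups.

the emoji subject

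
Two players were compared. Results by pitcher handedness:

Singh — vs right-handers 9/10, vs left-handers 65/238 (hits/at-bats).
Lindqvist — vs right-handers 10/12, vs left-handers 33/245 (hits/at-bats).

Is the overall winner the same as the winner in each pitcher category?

Yes

Vs right-handers: Singh 9/10 = 90.0%, Lindqvist 10/12 = 83.3% → Singh
Vs left-handers: Singh 65/238 = 27.3%, Lindqvist 33/245 = 13.5% → Singh
Overall: Singh 74/248 = 29.8%, Lindqvist 43/257 = 16.7% → Singh
Singh wins overall and in every pitcher group — no reversal.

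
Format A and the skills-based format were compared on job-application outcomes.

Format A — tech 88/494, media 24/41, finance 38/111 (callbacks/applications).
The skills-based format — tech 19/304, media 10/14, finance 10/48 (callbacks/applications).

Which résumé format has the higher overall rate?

Tech: Format A 88/494 = 17.8%, the skills-based format 19/304 = 6.2% → Format A
Media: Format A 24/41 = 58.5%, the skills-based format 10/14 = 71.4% → the skills-based format
Finance: Format A 38/111 = 34.2%, the skills-based format 10/48 = 20.8% → Format A
Overall: Format A 150/646 = 23.2%, the skills-based format 39/366 = 10.7% → Format A
(Neither sweeps every industry group, but Format A has the higher pooled rate.)

Format A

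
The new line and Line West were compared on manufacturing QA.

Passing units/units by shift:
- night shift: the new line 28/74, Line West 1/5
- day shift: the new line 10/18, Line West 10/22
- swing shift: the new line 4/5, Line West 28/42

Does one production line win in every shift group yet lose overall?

Yes

Night shift: the new line 28/74 = 37.8%, Line West 1/5 = 20.0% → the new line
Day shift: the new line 10/18 = 55.6%, Line West 10/22 = 45.5% → the new line
Swing shift: the new line 4/5 = 80.0%, Line West 28/42 = 66.7% → the new line
Overall: the new line 42/97 = 43.3%, Line West 39/69 = 56.5% → Line West
The new line wins each shift group but Line West wins overall — the comparison reverses. The new line's units skew toward night shift, which has a lower base rate.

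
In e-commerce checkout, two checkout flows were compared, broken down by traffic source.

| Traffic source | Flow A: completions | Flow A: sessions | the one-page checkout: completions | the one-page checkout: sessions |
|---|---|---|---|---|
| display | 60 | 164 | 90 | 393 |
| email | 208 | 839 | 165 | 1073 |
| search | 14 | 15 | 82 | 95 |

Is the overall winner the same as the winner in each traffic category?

Display: Flow A 60/164 = 36.6%, the one-page checkout 90/393 = 22.9% → Flow A
Email: Flow A 208/839 = 24.8%, the one-page checkout 165/1073 = 15.4% → Flow A
Search: Flow A 14/15 = 93.3%, the one-page checkout 82/95 = 86.3% → Flow A
Overall: Flow A 282/1018 = 27.7%, the one-page checkout 337/1561 = 21.6% → Flow A
Flow A wins overall and in every traffic group — no reversal.

Yes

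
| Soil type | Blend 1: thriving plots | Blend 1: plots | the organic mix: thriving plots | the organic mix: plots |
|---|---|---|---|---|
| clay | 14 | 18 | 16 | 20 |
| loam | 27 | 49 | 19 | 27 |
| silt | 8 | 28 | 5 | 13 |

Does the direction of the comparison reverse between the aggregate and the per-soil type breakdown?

No

Clay: Blend 1 14/18 = 77.8%, the organic mix 16/20 = 80.0% → the organic mix
Loam: Blend 1 27/49 = 55.1%, the organic mix 19/27 = 70.4% → the organic mix
Silt: Blend 1 8/28 = 28.6%, the organic mix 5/13 = 38.5% → the organic mix
Overall: Blend 1 49/95 = 51.6%, the organic mix 40/60 = 66.7% → the organic mix
The organic mix wins overall and in every soil group — no reversal.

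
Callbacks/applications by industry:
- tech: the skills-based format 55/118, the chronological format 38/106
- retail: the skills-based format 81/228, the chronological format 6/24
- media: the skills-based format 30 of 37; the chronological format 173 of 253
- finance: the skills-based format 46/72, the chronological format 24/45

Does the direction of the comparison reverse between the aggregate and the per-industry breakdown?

Tech: the skills-based format 55/118 = 46.6%, the chronological format 38/106 = 35.8% → the skills-based format
Retail: the skills-based format 81/228 = 35.5%, the chronological format 6/24 = 25.0% → the skills-based format
Media: the skills-based format 30/37 = 81.1%, the chronological format 173/253 = 68.4% → the skills-based format
Finance: the skills-based format 46/72 = 63.9%, the chronological format 24/45 = 53.3% → the skills-based format
Overall: the skills-based format 212/455 = 46.6%, the chronological format 241/428 = 56.3% → the chronological format
The skills-based format wins each industry group but the chronological format wins overall — the comparison reverses. The skills-based format's applications skew toward retail, which has a lower base rate.

Yes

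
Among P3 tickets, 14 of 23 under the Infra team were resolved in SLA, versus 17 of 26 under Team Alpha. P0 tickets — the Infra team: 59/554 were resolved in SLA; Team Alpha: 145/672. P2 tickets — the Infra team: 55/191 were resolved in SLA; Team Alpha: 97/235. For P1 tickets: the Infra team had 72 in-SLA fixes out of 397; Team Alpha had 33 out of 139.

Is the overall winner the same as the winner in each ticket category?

P3: the Infra team 14/23 = 60.9%, Team Alpha 17/26 = 65.4% → Team Alpha
P0: the Infra team 59/554 = 10.6%, Team Alpha 145/672 = 21.6% → Team Alpha
P2: the Infra team 55/191 = 28.8%, Team Alpha 97/235 = 41.3% → Team Alpha
P1: the Infra team 72/397 = 18.1%, Team Alpha 33/139 = 23.7% → Team Alpha
Overall: the Infra team 200/1165 = 17.2%, Team Alpha 292/1072 = 27.2% → Team Alpha
Team Alpha wins overall and in every ticket group — no reversal.

Yes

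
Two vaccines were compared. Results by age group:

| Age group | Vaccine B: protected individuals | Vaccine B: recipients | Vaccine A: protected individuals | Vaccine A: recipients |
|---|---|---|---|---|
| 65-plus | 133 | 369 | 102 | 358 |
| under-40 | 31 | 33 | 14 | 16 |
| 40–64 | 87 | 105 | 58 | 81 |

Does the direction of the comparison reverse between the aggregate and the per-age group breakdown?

65-plus: Vaccine B 133/369 = 36.0%, Vaccine A 102/358 = 28.5% → Vaccine B
Under-40: Vaccine B 31/33 = 93.9%, Vaccine A 14/16 = 87.5% → Vaccine B
40–64: Vaccine B 87/105 = 82.9%, Vaccine A 58/81 = 71.6% → Vaccine B
Overall: Vaccine B 251/507 = 49.5%, Vaccine A 174/455 = 38.2% → Vaccine B
Vaccine B wins overall and in every age group — no reversal.

No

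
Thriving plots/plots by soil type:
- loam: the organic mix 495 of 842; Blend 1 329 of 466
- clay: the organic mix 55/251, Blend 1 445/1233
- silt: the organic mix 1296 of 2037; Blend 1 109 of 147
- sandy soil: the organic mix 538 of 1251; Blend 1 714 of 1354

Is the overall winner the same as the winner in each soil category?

No

Loam: the organic mix 495/842 = 58.8%, Blend 1 329/466 = 70.6% → Blend 1
Clay: the organic mix 55/251 = 21.9%, Blend 1 445/1233 = 36.1% → Blend 1
Silt: the organic mix 1296/2037 = 63.6%, Blend 1 109/147 = 74.1% → Blend 1
Sandy soil: the organic mix 538/1251 = 43.0%, Blend 1 714/1354 = 52.7% → Blend 1
Overall: the organic mix 2384/4381 = 54.4%, Blend 1 1597/3200 = 49.9% → the organic mix
Blend 1 wins each soil group but the organic mix wins overall — the comparison reverses. Blend 1's plots skew toward clay, which has a lower base rate.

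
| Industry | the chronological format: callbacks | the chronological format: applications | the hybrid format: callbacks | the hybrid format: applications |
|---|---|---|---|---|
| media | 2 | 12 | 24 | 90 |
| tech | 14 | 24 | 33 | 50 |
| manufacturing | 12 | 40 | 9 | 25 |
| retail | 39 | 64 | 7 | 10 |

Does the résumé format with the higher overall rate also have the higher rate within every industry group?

No

Media: the chronological format 2/12 = 16.7%, the hybrid format 24/90 = 26.7% → the hybrid format
Tech: the chronological format 14/24 = 58.3%, the hybrid format 33/50 = 66.0% → the hybrid format
Manufacturing: the chronological format 12/40 = 30.0%, the hybrid format 9/25 = 36.0% → the hybrid format
Retail: the chronological format 39/64 = 60.9%, the hybrid format 7/10 = 70.0% → the hybrid format
Overall: the chronological format 67/140 = 47.9%, the hybrid format 73/175 = 41.7% → the chronological format
The hybrid format wins each industry group but the chronological format wins overall — the comparison reverses. The hybrid format's applications skew toward media, which has a lower base rate.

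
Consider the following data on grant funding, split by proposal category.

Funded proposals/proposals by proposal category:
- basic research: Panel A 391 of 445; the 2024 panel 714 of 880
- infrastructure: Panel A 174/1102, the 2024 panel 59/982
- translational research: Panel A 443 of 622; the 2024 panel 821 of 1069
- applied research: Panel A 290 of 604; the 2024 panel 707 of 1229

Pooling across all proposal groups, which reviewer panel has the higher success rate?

Basic research: Panel A 391/445 = 87.9%, the 2024 panel 714/880 = 81.1% → Panel A
Infrastructure: Panel A 174/1102 = 15.8%, the 2024 panel 59/982 = 6.0% → Panel A
Translational research: Panel A 443/622 = 71.2%, the 2024 panel 821/1069 = 76.8% → the 2024 panel
Applied research: Panel A 290/604 = 48.0%, the 2024 panel 707/1229 = 57.5% → the 2024 panel
Overall: Panel A 1298/2773 = 46.8%, the 2024 panel 2301/4160 = 55.3% → the 2024 panel
(Neither sweeps every proposal group, but the 2024 panel has the higher pooled rate.)

the 2024 panel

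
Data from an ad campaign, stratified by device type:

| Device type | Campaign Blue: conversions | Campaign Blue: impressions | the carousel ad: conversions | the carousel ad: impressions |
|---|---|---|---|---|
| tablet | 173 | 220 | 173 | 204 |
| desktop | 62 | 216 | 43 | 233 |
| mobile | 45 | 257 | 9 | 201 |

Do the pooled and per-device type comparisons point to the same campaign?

No

Tablet: Campaign Blue 173/220 = 78.6%, the carousel ad 173/204 = 84.8% → the carousel ad
Desktop: Campaign Blue 62/216 = 28.7%, the carousel ad 43/233 = 18.5% → Campaign Blue
Mobile: Campaign Blue 45/257 = 17.5%, the carousel ad 9/201 = 4.5% → Campaign Blue
Overall: Campaign Blue 280/693 = 40.4%, the carousel ad 225/638 = 35.3% → Campaign Blue
Neither sweeps: Campaign Blue wins 2 of 3 groups, the carousel ad wins 1. Campaign Blue wins overall but not every group — no Simpson reversal.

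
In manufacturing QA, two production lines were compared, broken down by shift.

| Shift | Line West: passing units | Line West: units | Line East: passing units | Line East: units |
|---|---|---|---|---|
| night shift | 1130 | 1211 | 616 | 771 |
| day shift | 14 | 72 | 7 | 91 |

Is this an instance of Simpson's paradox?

No

Night shift: Line West 1130/1211 = 93.3%, Line East 616/771 = 79.9% → Line West
Day shift: Line West 14/72 = 19.4%, Line East 7/91 = 7.7% → Line West
Overall: Line West 1144/1283 = 89.2%, Line East 623/862 = 72.3% → Line West
Line West wins overall and in every shift group — no reversal.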